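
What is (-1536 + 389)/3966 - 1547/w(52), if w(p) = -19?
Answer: 6113609/75354 ≈ 81.132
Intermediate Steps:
(-1536 + 389)/3966 - 1547/w(52) = (-1536 + 389)/3966 - 1547/(-19) = -1147*1/3966 - 1547*(-1/19) = -1147/3966 + 1547/19 = 6113609/75354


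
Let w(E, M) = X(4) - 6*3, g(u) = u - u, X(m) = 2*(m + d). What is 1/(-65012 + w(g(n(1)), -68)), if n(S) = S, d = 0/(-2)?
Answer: -1/65022 ≈ -1.5379e-5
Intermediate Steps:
d = 0 (d = 0*(-½) = 0)
X(m) = 2*m (X(m) = 2*(m + 0) = 2*m)
g(u) = 0
w(E, M) = -10 (w(E, M) = 2*4 - 6*3 = 8 - 18 = -10)
1/(-65012 + w(g(n(1)), -68)) = 1/(-65012 - 10) = 1/(-65022) = -1/65022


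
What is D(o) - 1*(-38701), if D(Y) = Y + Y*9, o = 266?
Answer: 41361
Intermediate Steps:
D(Y) = 10*Y (D(Y) = Y + 9*Y = 10*Y)
D(o) - 1*(-38701) = 10*266 - 1*(-38701) = 2660 + 38701 = 41361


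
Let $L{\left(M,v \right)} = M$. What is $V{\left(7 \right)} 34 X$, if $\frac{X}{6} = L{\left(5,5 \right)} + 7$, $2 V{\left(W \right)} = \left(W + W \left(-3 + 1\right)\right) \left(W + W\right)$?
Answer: $-119952$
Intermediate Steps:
$V{\left(W \right)} = - W^{2}$ ($V{\left(W \right)} = \frac{\left(W + W \left(-3 + 1\right)\right) \left(W + W\right)}{2} = \frac{\left(W + W \left(-2\right)\right) 2 W}{2} = \frac{\left(W - 2 W\right) 2 W}{2} = \frac{- W 2 W}{2} = \frac{\left(-2\right) W^{2}}{2} = - W^{2}$)
$X = 72$ ($X = 6 \left(5 + 7\right) = 6 \cdot 12 = 72$)
$V{\left(7 \right)} 34 X = - 7^{2} \cdot 34 \cdot 72 = \left(-1\right) 49 \cdot 34 \cdot 72 = \left(-49\right) 34 \cdot 72 = \left(-1666\right) 72 = -119952$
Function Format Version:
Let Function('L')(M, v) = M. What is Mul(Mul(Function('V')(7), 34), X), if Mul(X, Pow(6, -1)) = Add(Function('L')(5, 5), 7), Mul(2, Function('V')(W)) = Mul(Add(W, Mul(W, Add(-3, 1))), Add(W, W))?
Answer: -119952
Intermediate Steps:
Function('V')(W) = Mul(-1, Pow(W, 2)) (Function('V')(W) = Mul(Rational(1, 2), Mul(Add(W, Mul(W, Add(-3, 1))), Add(W, W))) = Mul(Rational(1, 2), Mul(Add(W, Mul(W, -2)), Mul(2, W))) = Mul(Rational(1, 2), Mul(Add(W, Mul(-2, W)), Mul(2, W))) = Mul(Rational(1, 2), Mul(Mul(-1, W), Mul(2, W))) = Mul(Rational(1, 2), Mul(-2, Pow(W, 2))) = Mul(-1, Pow(W, 2)))
X = 72 (X = Mul(6, Add(5, 7)) = Mul(6, 12) = 72)
Mul(Mul(Function('V')(7), 34), X) = Mul(Mul(Mul(-1, Pow(7, 2)), 34), 72) = Mul(Mul(Mul(-1, 49), 34), 72) = Mul(Mul(-49, 34), 72) = Mul(-1666, 72) = -119952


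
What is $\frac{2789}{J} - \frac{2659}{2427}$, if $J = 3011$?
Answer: $- \frac{1237346}{7307697} \approx -0.16932$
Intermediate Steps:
$\frac{2789}{J} - \frac{2659}{2427} = \frac{2789}{3011} - \frac{2659}{2427} = - \frac{1237346}{7307697}$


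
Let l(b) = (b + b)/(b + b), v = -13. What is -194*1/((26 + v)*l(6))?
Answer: -194/13 ≈ -14.923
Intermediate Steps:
l(b) = 1 (l(b) = (2*b)/((2*b)) = (2*b)*(1/(2*b)) = 1)
-194*1/((26 + v)*l(6)) = -194/(26 - 13) = -194/(1*13) = -194/13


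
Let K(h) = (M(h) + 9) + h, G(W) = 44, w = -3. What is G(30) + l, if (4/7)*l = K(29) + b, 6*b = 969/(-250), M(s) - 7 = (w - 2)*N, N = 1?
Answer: 225739/2000 ≈ 112.87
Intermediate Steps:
M(s) = 2 (M(s) = 7 + (-3 - 2)*1 = 7 - 5*1 = 7 - 5 = 2)
b = -323/500 (b = (969/(-250))/6 = (969*(-1/250))/6 = (⅙)*(-969/250) = -323/500 ≈ -0.64600)
K(h) = 11 + h (K(h) = (2 + 9) + h = 11 + h)
l = 137739/2000 (l = 7*((11 + 29) - 323/500)/4 = 7*(40 - 323/500)/4 = (7/4)*(19677/500) = 137739/2000 ≈ 68.870)
G(30) + l = 44 + 137739/2000 = 225739/2000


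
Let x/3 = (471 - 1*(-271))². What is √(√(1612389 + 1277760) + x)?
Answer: √(1651692 + √2890149) ≈ 1285.8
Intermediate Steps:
x = 1651692 (x = 3*(471 - 1*(-271))² = 3*(471 + 271)² = 3*742² = 3*550564 = 1651692)
√(√(1612389 + 1277760) + x) = √(√(1612389 + 1277760) + 1651692) = √(√2890149 + 1651692) = √(1651692 + √2890149)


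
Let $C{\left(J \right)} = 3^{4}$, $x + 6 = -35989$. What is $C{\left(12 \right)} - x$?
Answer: $36076$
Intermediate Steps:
$x = -35995$ ($x = -6 - 35989 = -35995$)
$C{\left(J \right)} = 81$
$C{\left(12 \right)} - x = 81 - -35995 = 81 + 35995 = 36076$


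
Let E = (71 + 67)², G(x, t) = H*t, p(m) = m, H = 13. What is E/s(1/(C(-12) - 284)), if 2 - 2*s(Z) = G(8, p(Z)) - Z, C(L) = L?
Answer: 2818512/151 ≈ 18666.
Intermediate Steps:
G(x, t) = 13*t
E = 19044 (E = 138² = 19044)
s(Z) = 1 - 6*Z (s(Z) = 1 - (13*Z - Z)/2 = 1 - 6*Z)
E/s(1/(C(-12) - 284)) = 19044/(1 - 6/(-12 - 284)) = 19044/(1 - 6/(-296)) = 19044/(1 - 6*(-1/296)) = 19044/(1 + 3/148) = 19044/(151/148) = 19044*(148/151) = 2818512/151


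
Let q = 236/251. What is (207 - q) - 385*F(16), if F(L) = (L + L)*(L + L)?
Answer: -98902519/251 ≈ -3.9403e+5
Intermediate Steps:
F(L) = 4*L**2 (F(L) = (2*L)*(2*L) = 4*L**2)
q = 236/251 (q = 236*(1/251) = 236/251 ≈ 0.94024)
(207 - q) - 385*F(16) = (207 - 1*236/251) - 1540*16**2 = (207 - 236/251) - 1540*256 = 51721/251 - 385*1024 = 51721/251 - 394240 = -98902519/251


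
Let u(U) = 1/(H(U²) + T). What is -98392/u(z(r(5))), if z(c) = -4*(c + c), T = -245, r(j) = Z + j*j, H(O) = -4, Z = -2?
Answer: 24499608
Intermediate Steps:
r(j) = -2 + j² (r(j) = -2 + j*j = -2 + j²)
z(c) = -8*c
u(U) = -1/249 (u(U) = 1/(-4 - 245) = 1/(-249) = -1/249)
-98392/u(z(r(5))) = -98392/(-1/249) = -98392*(-249) = 24499608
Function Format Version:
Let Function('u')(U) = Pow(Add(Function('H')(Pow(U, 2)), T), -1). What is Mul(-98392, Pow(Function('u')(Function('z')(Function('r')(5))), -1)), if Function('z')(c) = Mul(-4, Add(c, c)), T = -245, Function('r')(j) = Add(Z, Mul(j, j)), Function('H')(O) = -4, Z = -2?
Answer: 24499608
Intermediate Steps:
Function('r')(j) = Add(-2, Pow(j, 2)) (Function('r')(j) = Add(-2, Mul(j, j)) = Add(-2, Pow(j, 2)))
Function('z')(c) = Mul(-8, c) (Function('z')(c) = Mul(-4, Mul(2, c)) = Mul(-8, c))
Function('u')(U) = Rational(-1, 249) (Function('u')(U) = Pow(Add(-4, -245), -1) = Pow(-249, -1) = Rational(-1, 249))
Mul(-98392, Pow(Function('u')(Function('z')(Function('r')(5))), -1)) = Mul(-98392, Pow(Rational(-1, 249), -1)) = Mul(-98392, -249) = 24499608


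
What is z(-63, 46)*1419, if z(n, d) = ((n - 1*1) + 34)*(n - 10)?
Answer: 3107610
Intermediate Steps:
z(n, d) = (-10 + n)*(33 + n) (z(n, d) = ((n - 1) + 34)*(-10 + n) = ((-1 + n) + 34)*(-10 + n) = (33 + n)*(-10 + n) = (-10 + n)*(33 + n))
z(-63, 46)*1419 = (-330 + (-63)² + 23*(-63))*1419 = (-330 + 3969 - 1449)*1419 = 2190*1419 = 3107610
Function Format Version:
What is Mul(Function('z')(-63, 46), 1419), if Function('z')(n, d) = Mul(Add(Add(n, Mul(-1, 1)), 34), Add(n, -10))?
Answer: 3107610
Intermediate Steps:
Function('z')(n, d) = Mul(Add(-10, n), Add(33, n)) (Function('z')(n, d) = Mul(Add(Add(n, -1), 34), Add(-10, n)) = Mul(Add(Add(-1, n), 34), Add(-10, n)) = Mul(Add(33, n), Add(-10, n)) = Mul(Add(-10, n), Add(33, n)))
Mul(Function('z')(-63, 46), 1419) = Mul(Add(-330, Pow(-63, 2), Mul(23, -63)), 1419) = Mul(Add(-330, 3969, -1449), 1419) = Mul(2190, 1419) = 3107610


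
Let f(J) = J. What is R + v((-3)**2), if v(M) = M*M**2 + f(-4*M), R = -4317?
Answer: -3624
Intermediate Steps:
v(M) = M**3 - 4*M (v(M) = M*M**2 - 4*M = M**3 - 4*M)
R + v((-3)**2) = -4317 + (-3)**2*(-4 + ((-3)**2)**2) = -4317 + 9*(-4 + 9**2) = -4317 + 9*(-4 + 81) = -4317 + 9*77 = -4317 + 693 = -3624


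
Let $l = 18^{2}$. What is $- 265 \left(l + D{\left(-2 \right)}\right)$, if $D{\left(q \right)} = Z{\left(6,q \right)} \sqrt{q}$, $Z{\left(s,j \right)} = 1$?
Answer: $-85860 - 265 i \sqrt{2} \approx -85860.0 - 374.77 i$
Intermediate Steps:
$l = 324$
$D{\left(q \right)} = \sqrt{q}$ ($D{\left(q \right)} = 1 \sqrt{q} = \sqrt{q}$)
$- 265 \left(l + D{\left(-2 \right)}\right) = - 265 \left(324 + \sqrt{-2}\right) = - 265 \left(324 + i \sqrt{2}\right) = -85860 - 265 i \sqrt{2}$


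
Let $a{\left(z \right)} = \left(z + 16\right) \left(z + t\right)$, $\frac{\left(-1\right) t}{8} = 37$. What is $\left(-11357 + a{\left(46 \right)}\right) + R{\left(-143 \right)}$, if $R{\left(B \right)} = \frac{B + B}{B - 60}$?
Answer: $- \frac{5451685}{203} \approx -26856.0$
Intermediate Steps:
$t = -296$ ($t = \left(-8\right) 37 = -296$)
$a{\left(z \right)} = \left(-296 + z\right) \left(16 + z\right)$ ($a{\left(z \right)} = \left(z + 16\right) \left(z - 296\right) = \left(16 + z\right) \left(-296 + z\right) = \left(-296 + z\right) \left(16 + z\right)$)
$R{\left(B \right)} = \frac{2 B}{-60 + B}$
$\left(-11357 + a{\left(46 \right)}\right) + R{\left(-143 \right)} = \left(-11357 - \left(17616 - 2116\right)\right) + 2 \left(-143\right) \frac{1}{-60 - 143} = \left(-11357 - 15500\right) + 2 \left(-143\right) \frac{1}{-203} = \left(-11357 - 15500\right) + 2 \left(-143\right) \left(- \frac{1}{203}\right) = -26857 + \frac{286}{203} = - \frac{5451685}{203}$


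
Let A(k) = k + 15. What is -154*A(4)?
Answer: -2926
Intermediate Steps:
A(k) = 15 + k
-154*A(4) = -154*(15 + 4) = -154*19 = -2926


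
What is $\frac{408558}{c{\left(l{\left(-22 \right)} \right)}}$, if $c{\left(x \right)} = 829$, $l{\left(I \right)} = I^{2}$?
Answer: $\frac{408558}{829} \approx 492.83$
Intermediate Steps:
$\frac{408558}{c{\left(l{\left(-22 \right)} \right)}} = \frac{408558}{829}$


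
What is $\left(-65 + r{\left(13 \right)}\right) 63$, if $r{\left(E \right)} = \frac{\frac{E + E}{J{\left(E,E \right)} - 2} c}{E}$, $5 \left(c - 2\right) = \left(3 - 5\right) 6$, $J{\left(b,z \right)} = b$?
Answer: $- \frac{225477}{55} \approx -4099.6$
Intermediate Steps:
$c = - \frac{2}{5}$ ($c = 2 + \frac{\left(3 - 5\right) 6}{5} = 2 + \frac{\left(-2\right) 6}{5} = 2 + \frac{1}{5} \left(-12\right) = 2 - \frac{12}{5} = - \frac{2}{5} \approx -0.4$)
$r{\left(E \right)} = - \frac{4}{5 \left(-2 + E\right)}$ ($r{\left(E \right)} = \frac{\frac{E + E}{E - 2} \left(- \frac{2}{5}\right)}{E} = \frac{\frac{2 E}{-2 + E} \left(- \frac{2}{5}\right)}{E} = \frac{\left(- \frac{4}{5}\right) E \frac{1}{-2 + E}}{E} = - \frac{4}{5 \left(-2 + E\right)}$)
$\left(-65 + r{\left(13 \right)}\right) 63 = \left(-65 - \frac{4}{-10 + 5 \cdot 13}\right) 63 = \left(-65 - \frac{4}{-10 + 65}\right) 63 = \left(-65 - \frac{4}{55}\right) 63 = \left(- \frac{3579}{55}\right) 63 = - \frac{225477}{55}$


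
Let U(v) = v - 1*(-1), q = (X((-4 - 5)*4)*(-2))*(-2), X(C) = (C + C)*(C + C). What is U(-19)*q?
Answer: -373248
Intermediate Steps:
X(C) = 4*C**2 (X(C) = (2*C)*(2*C) = 4*C**2)
q = 20736 (q = ((4*((-4 - 5)*4)**2)*(-2))*(-2) = ((4*(-9*4)**2)*(-2))*(-2) = ((4*(-36)**2)*(-2))*(-2) = ((4*1296)*(-2))*(-2) = (5184*(-2))*(-2) = -10368*(-2) = 20736)
U(v) = 1 + v (U(v) = v + 1 = 1 + v)
U(-19)*q = (1 - 19)*20736 = -18*20736 = -373248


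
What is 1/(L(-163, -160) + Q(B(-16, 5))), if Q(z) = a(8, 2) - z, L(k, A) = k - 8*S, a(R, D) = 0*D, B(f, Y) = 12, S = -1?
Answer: -1/167 ≈ -0.0059880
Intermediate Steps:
a(R, D) = 0
L(k, A) = 8 + k (L(k, A) = k - 8*(-1) = k + 8 = 8 + k)
Q(z) = -z (Q(z) = 0 - z = -z)
1/(L(-163, -160) + Q(B(-16, 5))) = 1/((8 - 163) - 1*12) = 1/(-155 - 12) = 1/(-167) = -1/167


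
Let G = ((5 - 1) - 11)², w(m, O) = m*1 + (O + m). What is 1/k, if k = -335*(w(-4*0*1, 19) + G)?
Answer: -1/22780 ≈ -4.3898e-5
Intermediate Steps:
w(m, O) = O + 2*m (w(m, O) = m + (O + m) = O + 2*m)
G = 49 (G = (4 - 11)² = (-7)² = 49)
k = -22780 (k = -335*((19 + 2*(-4*0*1)) + 49) = -335*((19 + 2*(0*1)) + 49) = -335*((19 + 2*0) + 49) = -335*((19 + 0) + 49) = -335*(19 + 49) = -335*68 = -22780)
1/k = 1/(-22780) = -1/22780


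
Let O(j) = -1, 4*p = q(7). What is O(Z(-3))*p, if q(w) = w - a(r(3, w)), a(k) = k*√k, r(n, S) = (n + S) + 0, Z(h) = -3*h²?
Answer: -7/4 + 5*√10/2 ≈ 6.1557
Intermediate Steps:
r(n, S) = S + n (r(n, S) = (S + n) + 0 = S + n)
a(k) = k^(3/2)
q(w) = w - (3 + w)^(3/2) (q(w) = w - (w + 3)^(3/2) = w - (3 + w)^(3/2))
p = 7/4 - 5*√10/2 (p = (7 - (3 + 7)^(3/2))/4 = (7 - 10^(3/2))/4 = (7 - 10*√10)/4 = 7/4 - 5*√10/2 ≈ -6.1557)
O(Z(-3))*p = -(7/4 - 5*√10/2) = -7/4 + 5*√10/2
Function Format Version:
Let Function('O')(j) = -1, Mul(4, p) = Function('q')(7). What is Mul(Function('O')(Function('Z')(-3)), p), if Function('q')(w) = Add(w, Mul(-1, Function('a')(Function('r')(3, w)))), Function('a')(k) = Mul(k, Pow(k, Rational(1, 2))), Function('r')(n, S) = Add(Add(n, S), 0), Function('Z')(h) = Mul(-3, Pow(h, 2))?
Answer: Add(Rational(-7, 4), Mul(Rational(5, 2), Pow(10, Rational(1, 2)))) ≈ 6.1557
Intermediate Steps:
Function('r')(n, S) = Add(S, n) (Function('r')(n, S) = Add(Add(S, n), 0) = Add(S, n))
Function('a')(k) = Pow(k, Rational(3, 2))
Function('q')(w) = Add(w, Mul(-1, Pow(Add(3, w), Rational(3, 2)))) (Function('q')(w) = Add(w, Mul(-1, Pow(Add(w, 3), Rational(3, 2)))) = Add(w, Mul(-1, Pow(Add(3, w), Rational(3, 2)))))
p = Add(Rational(7, 4), Mul(Rational(-5, 2), Pow(10, Rational(1, 2)))) (p = Mul(Rational(1, 4), Add(7, Mul(-1, Pow(Add(3, 7), Rational(3, 2))))) = Mul(Rational(1, 4), Add(7, Mul(-1, Pow(10, Rational(3, 2))))) = Mul(Rational(1, 4), Add(7, Mul(-1, Mul(10, Pow(10, Rational(1, 2)))))) = Mul(Rational(1, 4), Add(7, Mul(-10, Pow(10, Rational(1, 2))))) = Add(Rational(7, 4), Mul(Rational(-5, 2), Pow(10, Rational(1, 2)))) ≈ -6.1557)
Mul(Function('O')(Function('Z')(-3)), p) = Mul(-1, Add(Rational(7, 4), Mul(Rational(-5, 2), Pow(10, Rational(1, 2))))) = Add(Rational(-7, 4), Mul(Rational(5, 2), Pow(10, Rational(1, 2))))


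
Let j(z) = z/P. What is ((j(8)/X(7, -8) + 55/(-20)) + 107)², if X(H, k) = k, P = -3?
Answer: 1575025/144 ≈ 10938.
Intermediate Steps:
j(z) = -z/3 (j(z) = z/(-3) = z*(-⅓) = -z/3)
((j(8)/X(7, -8) + 55/(-20)) + 107)² = ((-⅓*8/(-8) + 55/(-20)) + 107)² = ((-8/3*(-⅛) + 55*(-1/20)) + 107)² = ((⅓ - 11/4) + 107)² = (-29/12 + 107)² = (1255/12)² = 1575025/144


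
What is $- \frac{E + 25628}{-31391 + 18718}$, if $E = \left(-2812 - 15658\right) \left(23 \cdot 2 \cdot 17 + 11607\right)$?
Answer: $- \frac{228799202}{12673} \approx -18054.0$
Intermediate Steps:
$E = -228824830$ ($E = - 18470 \left(46 \cdot 17 + 11607\right) = - 18470 \left(782 + 11607\right) = \left(-18470\right) 12389 = -228824830$)
$- \frac{E + 25628}{-31391 + 18718} = - \frac{-228824830 + 25628}{-31391 + 18718} = - \frac{-228799202}{-12673} = - \frac{\left(-228799202\right) \left(-1\right)}{12673} = \left(-1\right) \frac{228799202}{12673} = - \frac{228799202}{12673}$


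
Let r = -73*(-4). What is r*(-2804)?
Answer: -818768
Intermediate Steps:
r = 292
r*(-2804) = 292*(-2804) = -818768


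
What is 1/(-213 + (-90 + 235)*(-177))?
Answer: -1/25878 ≈ -3.8643e-5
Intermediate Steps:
1/(-213 + (-90 + 235)*(-177)) = 1/(-213 + 145*(-177)) = 1/(-213 - 25665) = 1/(-25878) = -1/25878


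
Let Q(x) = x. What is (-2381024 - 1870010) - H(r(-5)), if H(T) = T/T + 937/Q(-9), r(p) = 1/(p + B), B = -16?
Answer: -38258378/9 ≈ -4.2509e+6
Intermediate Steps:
r(p) = 1/(-16 + p) (r(p) = 1/(p - 16) = 1/(-16 + p))
H(T) = -928/9 (H(T) = T/T + 937/(-9) = 1 + 937*(-⅑) = 1 - 937/9 = -928/9)
(-2381024 - 1870010) - H(r(-5)) = (-2381024 - 1870010) - 1*(-928/9) = -4251034 + 928/9 = -38258378/9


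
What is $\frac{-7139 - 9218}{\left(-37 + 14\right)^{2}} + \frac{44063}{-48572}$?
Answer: $- \frac{817801531}{25694588} \approx -31.828$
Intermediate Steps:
$\frac{-7139 - 9218}{\left(-37 + 14\right)^{2}} + \frac{44063}{-48572} = \frac{-7139 - 9218}{\left(-23\right)^{2}} + 44063 \left(- \frac{1}{48572}\right) = - \frac{16357}{529} - \frac{44063}{48572} = - \frac{817801531}{25694588}$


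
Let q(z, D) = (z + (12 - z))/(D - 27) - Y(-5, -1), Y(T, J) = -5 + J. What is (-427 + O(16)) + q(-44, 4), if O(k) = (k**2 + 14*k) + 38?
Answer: 2219/23 ≈ 96.478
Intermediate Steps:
O(k) = 38 + k**2 + 14*k
q(z, D) = 6 + 12/(-27 + D) (q(z, D) = (z + (12 - z))/(D - 27) - (-5 - 1) = 12/(-27 + D) - 1*(-6) = 12/(-27 + D) + 6 = 6 + 12/(-27 + D))
(-427 + O(16)) + q(-44, 4) = (-427 + (38 + 16**2 + 14*16)) + 6*(-25 + 4)/(-27 + 4) = (-427 + (38 + 256 + 224)) + 6*(-21)/(-23) = (-427 + 518) + 6*(-1/23)*(-21) = 91 + 126/23 = 2219/23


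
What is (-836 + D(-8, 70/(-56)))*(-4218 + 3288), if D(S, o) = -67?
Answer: 839790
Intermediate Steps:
(-836 + D(-8, 70/(-56)))*(-4218 + 3288) = (-836 - 67)*(-4218 + 3288) = -903*(-930) = 839790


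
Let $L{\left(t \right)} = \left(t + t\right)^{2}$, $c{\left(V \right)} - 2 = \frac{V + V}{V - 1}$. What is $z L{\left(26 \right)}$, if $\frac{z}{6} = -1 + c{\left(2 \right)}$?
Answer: $81120$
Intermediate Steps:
$c{\left(V \right)} = 2 + \frac{2 V}{-1 + V}$ ($c{\left(V \right)} = 2 + \frac{V + V}{V - 1} = 2 + \frac{2 V}{-1 + V}$)
$z = 30$ ($z = 6 \left(-1 + \frac{2 \left(-1 + 2 \cdot 2\right)}{-1 + 2}\right) = 6 \left(-1 + \frac{2 \left(-1 + 4\right)}{1}\right) = 6 \left(-1 + 2 \cdot 1 \cdot 3\right) = 6 \left(-1 + 6\right) = 6 \cdot 5 = 30$)
$L{\left(t \right)} = 4 t^{2}$ ($L{\left(t \right)} = \left(2 t\right)^{2} = 4 t^{2}$)
$z L{\left(26 \right)} = 30 \cdot 4 \cdot 26^{2} = 30 \cdot 4 \cdot 676 = 30 \cdot 2704 = 81120$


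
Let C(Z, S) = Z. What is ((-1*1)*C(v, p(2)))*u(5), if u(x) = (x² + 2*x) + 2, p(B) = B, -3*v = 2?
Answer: 74/3 ≈ 24.667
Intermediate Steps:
v = -⅔ (v = -⅓*2 = -⅔ ≈ -0.66667)
u(x) = 2 + x² + 2*x
((-1*1)*C(v, p(2)))*u(5) = (-1*1*(-⅔))*(2 + 5² + 2*5) = (-1*(-⅔))*(2 + 25 + 10) = (⅔)*37 = 74/3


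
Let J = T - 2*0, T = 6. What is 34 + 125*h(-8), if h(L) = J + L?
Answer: -216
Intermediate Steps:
J = 6 (J = 6 - 2*0 = 6 + 0 = 6)
h(L) = 6 + L
34 + 125*h(-8) = 34 + 125*(6 - 8) = 34 + 125*(-2) = 34 - 250 = -216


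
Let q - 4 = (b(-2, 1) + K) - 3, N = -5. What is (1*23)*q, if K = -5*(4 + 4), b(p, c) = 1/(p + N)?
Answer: -6302/7 ≈ -900.29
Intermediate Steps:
b(p, c) = 1/(-5 + p) (b(p, c) = 1/(p - 5) = 1/(-5 + p))
K = -40 (K = -5*8 = -40)
q = -274/7 (q = 4 + ((1/(-5 - 2) - 40) - 3) = 4 + ((1/(-7) - 40) - 3) = 4 + ((-⅐ - 40) - 3) = 4 + (-281/7 - 3) = 4 - 302/7 = -274/7 ≈ -39.143)
(1*23)*q = (1*23)*(-274/7) = 23*(-274/7) = -6302/7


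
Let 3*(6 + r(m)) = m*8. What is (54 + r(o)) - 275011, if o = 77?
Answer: -824273/3 ≈ -2.7476e+5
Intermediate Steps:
r(m) = -6 + 8*m/3 (r(m) = -6 + (m*8)/3 = -6 + (8*m)/3 = -6 + 8*m/3)
(54 + r(o)) - 275011 = (54 + (-6 + (8/3)*77)) - 275011 = (54 + (-6 + 616/3)) - 275011 = (54 + 598/3) - 275011 = 760/3 - 275011 = -824273/3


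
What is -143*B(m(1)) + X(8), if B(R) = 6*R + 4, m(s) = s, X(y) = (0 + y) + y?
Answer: -1414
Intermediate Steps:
X(y) = 2*y (X(y) = y + y = 2*y)
B(R) = 4 + 6*R
-143*B(m(1)) + X(8) = -143*(4 + 6*1) + 2*8 = -143*(4 + 6) + 16 = -143*10 + 16 = -1430 + 16 = -1414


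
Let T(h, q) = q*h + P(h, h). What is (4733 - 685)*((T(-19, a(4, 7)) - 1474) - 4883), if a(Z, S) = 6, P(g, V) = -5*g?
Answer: -25810048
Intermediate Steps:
T(h, q) = -5*h + h*q (T(h, q) = q*h - 5*h = h*q - 5*h = -5*h + h*q)
(4733 - 685)*((T(-19, a(4, 7)) - 1474) - 4883) = (4733 - 685)*((-19*(-5 + 6) - 1474) - 4883) = 4048*((-19*1 - 1474) - 4883) = 4048*((-19 - 1474) - 4883) = 4048*(-1493 - 4883) = 4048*(-6376) = -25810048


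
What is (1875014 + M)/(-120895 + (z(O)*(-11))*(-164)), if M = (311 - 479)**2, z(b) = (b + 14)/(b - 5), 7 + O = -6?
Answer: -17129142/1088957 ≈ -15.730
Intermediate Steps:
O = -13 (O = -7 - 6 = -13)
z(b) = (14 + b)/(-5 + b)
M = 28224 (M = (-168)**2 = 28224)
(1875014 + M)/(-120895 + (z(O)*(-11))*(-164)) = (1875014 + 28224)/(-120895 + (((14 - 13)/(-5 - 13))*(-11))*(-164)) = 1903238/(-120895 + ((1/(-18))*(-11))*(-164)) = 1903238/(-120895 + (-1/18*1*(-11))*(-164)) = 1903238/(-120895 - 1/18*(-11)*(-164)) = 1903238/(-120895 + (11/18)*(-164)) = 1903238/(-120895 - 902/9) = 1903238/(-1088957/9) = 1903238*(-9/1088957) = -17129142/1088957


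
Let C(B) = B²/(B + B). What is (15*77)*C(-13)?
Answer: -15015/2 ≈ -7507.5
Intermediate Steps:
C(B) = B/2 (C(B) = B²/((2*B)) = (1/(2*B))*B² = B/2)
(15*77)*C(-13) = (15*77)*((½)*(-13)) = 1155*(-13/2) = -15015/2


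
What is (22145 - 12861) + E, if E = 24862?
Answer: 34146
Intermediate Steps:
(22145 - 12861) + E = (22145 - 12861) + 24862 = 9284 + 24862 = 34146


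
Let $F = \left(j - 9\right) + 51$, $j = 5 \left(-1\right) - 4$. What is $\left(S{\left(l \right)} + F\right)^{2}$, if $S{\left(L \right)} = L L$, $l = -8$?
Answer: $9409$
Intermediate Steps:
$j = -9$ ($j = -5 - 4 = -9$)
$S{\left(L \right)} = L^{2}$
$F = 33$ ($F = \left(-9 - 9\right) + 51 = -18 + 51 = 33$)
$\left(S{\left(l \right)} + F\right)^{2} = \left(\left(-8\right)^{2} + 33\right)^{2} = \left(64 + 33\right)^{2} = 97^{2} = 9409$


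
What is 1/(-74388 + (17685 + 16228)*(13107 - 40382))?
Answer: -1/925051463 ≈ -1.0810e-9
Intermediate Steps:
1/(-74388 + (17685 + 16228)*(13107 - 40382)) = 1/(-74388 + 33913*(-27275)) = 1/(-74388 - 924977075) = 1/(-925051463) = -1/925051463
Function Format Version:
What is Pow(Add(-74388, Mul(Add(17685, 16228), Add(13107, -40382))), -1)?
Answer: Rational(-1, 925051463) ≈ -1.0810e-9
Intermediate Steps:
Pow(Add(-74388, Mul(Add(17685, 16228), Add(13107, -40382))), -1) = Pow(Add(-74388, Mul(33913, -27275)), -1) = Pow(Add(-74388, -924977075), -1) = Pow(-925051463, -1) = Rational(-1, 925051463)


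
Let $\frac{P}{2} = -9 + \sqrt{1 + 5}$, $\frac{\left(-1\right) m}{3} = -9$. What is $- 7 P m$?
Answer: $3402 - 378 \sqrt{6} \approx 2476.1$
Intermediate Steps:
$m = 27$ ($m = \left(-3\right) \left(-9\right) = 27$)
$P = -18 + 2 \sqrt{6}$ ($P = 2 \left(-9 + \sqrt{1 + 5}\right) = 2 \left(-9 + \sqrt{6}\right) = -18 + 2 \sqrt{6} \approx -13.101$)
$- 7 P m = - 7 \left(-18 + 2 \sqrt{6}\right) 27 = \left(126 - 14 \sqrt{6}\right) 27 = 3402 - 378 \sqrt{6}$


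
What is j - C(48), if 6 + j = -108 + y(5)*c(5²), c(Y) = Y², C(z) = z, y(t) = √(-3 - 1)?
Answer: -162 + 1250*I ≈ -162.0 + 1250.0*I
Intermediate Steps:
y(t) = 2*I (y(t) = √(-4) = 2*I)
j = -114 + 1250*I (j = -6 + (-108 + (2*I)*(5²)²) = -6 + (-108 + (2*I)*25²) = -6 + (-108 + (2*I)*625) = -6 + (-108 + 1250*I) = -114 + 1250*I ≈ -114.0 + 1250.0*I)
j - C(48) = (-114 + 1250*I) - 1*48 = (-114 + 1250*I) - 48 = -162 + 1250*I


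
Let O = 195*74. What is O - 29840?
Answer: -15410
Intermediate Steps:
O = 14430
O - 29840 = 14430 - 29840 = -15410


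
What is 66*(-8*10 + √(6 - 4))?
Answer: -5280 + 66*√2 ≈ -5186.7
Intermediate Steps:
66*(-8*10 + √(6 - 4)) = 66*(-80 + √2) = -5280 + 66*√2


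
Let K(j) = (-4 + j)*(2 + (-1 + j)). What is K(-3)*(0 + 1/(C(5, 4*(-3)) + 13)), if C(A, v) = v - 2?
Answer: -14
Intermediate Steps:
C(A, v) = -2 + v
K(j) = (1 + j)*(-4 + j) (K(j) = (-4 + j)*(1 + j) = (1 + j)*(-4 + j))
K(-3)*(0 + 1/(C(5, 4*(-3)) + 13)) = (-4 + (-3)**2 - 3*(-3))*(0 + 1/((-2 + 4*(-3)) + 13)) = (-4 + 9 + 9)*(0 + 1/((-2 - 12) + 13)) = 14*(0 + 1/(-14 + 13)) = 14*(0 + 1/(-1)) = 14*(0 - 1) = 14*(-1) = -14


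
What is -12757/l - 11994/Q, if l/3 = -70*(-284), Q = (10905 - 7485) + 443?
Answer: -764602451/230389320 ≈ -3.3187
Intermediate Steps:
Q = 3863 (Q = 3420 + 443 = 3863)
l = 59640 (l = 3*(-70*(-284)) = 3*19880 = 59640)
-12757/l - 11994/Q = -12757/59640 - 11994/3863 = -764602451/230389320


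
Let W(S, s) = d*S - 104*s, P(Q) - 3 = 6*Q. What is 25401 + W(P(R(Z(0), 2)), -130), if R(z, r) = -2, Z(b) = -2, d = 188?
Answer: 37229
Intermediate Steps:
P(Q) = 3 + 6*Q
W(S, s) = -104*s + 188*S (W(S, s) = 188*S - 104*s = -104*s + 188*S)
25401 + W(P(R(Z(0), 2)), -130) = 25401 + (-104*(-130) + 188*(3 + 6*(-2))) = 25401 + (13520 + 188*(3 - 12)) = 25401 + (13520 + 188*(-9)) = 25401 + (13520 - 1692) = 25401 + 11828 = 37229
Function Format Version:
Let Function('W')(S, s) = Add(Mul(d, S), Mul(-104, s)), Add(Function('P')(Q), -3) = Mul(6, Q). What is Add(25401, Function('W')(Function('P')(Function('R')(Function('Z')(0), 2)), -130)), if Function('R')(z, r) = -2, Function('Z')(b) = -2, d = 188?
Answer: 37229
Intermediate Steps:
Function('P')(Q) = Add(3, Mul(6, Q))
Function('W')(S, s) = Add(Mul(-104, s), Mul(188, S)) (Function('W')(S, s) = Add(Mul(188, S), Mul(-104, s)) = Add(Mul(-104, s), Mul(188, S)))
Add(25401, Function('W')(Function('P')(Function('R')(Function('Z')(0), 2)), -130)) = Add(25401, Add(Mul(-104, -130), Mul(188, Add(3, Mul(6, -2))))) = Add(25401, Add(13520, Mul(188, Add(3, -12)))) = Add(25401, Add(13520, Mul(188, -9))) = Add(25401, Add(13520, -1692)) = Add(25401, 11828) = 37229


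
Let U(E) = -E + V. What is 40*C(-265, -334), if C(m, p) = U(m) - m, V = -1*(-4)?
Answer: 21360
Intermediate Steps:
V = 4
U(E) = 4 - E (U(E) = -E + 4 = 4 - E)
C(m, p) = 4 - 2*m (C(m, p) = (4 - m) - m = 4 - 2*m)
40*C(-265, -334) = 40*(4 - 2*(-265)) = 40*(4 + 530) = 40*534 = 21360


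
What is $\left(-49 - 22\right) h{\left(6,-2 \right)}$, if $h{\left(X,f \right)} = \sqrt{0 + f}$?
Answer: $- 71 i \sqrt{2} \approx - 100.41 i$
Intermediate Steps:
$h{\left(X,f \right)} = \sqrt{f}$
$\left(-49 - 22\right) h{\left(6,-2 \right)} = \left(-49 - 22\right) \sqrt{-2} = - 71 i \sqrt{2}$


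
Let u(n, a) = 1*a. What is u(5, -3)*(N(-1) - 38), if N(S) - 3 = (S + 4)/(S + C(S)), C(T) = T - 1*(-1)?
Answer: 114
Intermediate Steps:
u(n, a) = a
C(T) = 1 + T (C(T) = T + 1 = 1 + T)
N(S) = 3 + (4 + S)/(1 + 2*S) (N(S) = 3 + (S + 4)/(S + (1 + S)) = 3 + (4 + S)/(1 + 2*S))
u(5, -3)*(N(-1) - 38) = -3*(7*(1 - 1)/(1 + 2*(-1)) - 38) = -3*(7*0/(1 - 2) - 38) = -3*(7*0/(-1) - 38) = -3*(7*(-1)*0 - 38) = -3*(0 - 38) = -3*(-38) = 114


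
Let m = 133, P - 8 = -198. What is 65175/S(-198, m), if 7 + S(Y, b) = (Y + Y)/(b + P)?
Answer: -1238325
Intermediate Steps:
P = -190 (P = 8 - 198 = -190)
S(Y, b) = -7 + 2*Y/(-190 + b) (S(Y, b) = -7 + (Y + Y)/(b - 190) = -7 + (2*Y)/(-190 + b) = -7 + 2*Y/(-190 + b))
65175/S(-198, m) = 65175/(((1330 - 7*133 + 2*(-198))/(-190 + 133))) = 65175/(((1330 - 931 - 396)/(-57))) = 65175/((-1/57*3)) = 65175/(-1/19) = 65175*(-19) = -1238325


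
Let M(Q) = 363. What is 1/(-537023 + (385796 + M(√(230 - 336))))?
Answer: -1/150864 ≈ -6.6285e-6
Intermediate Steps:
1/(-537023 + (385796 + M(√(230 - 336)))) = 1/(-537023 + (385796 + 363)) = 1/(-537023 + 386159) = 1/(-150864) = -1/150864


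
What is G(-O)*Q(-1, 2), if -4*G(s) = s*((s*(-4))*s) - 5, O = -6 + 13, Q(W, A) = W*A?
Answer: 1367/2 ≈ 683.50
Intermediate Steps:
Q(W, A) = A*W
O = 7
G(s) = 5/4 + s³ (G(s) = -(s*((s*(-4))*s) - 5)/4 = -(s*((-4*s)*s) - 5)/4 = -(s*(-4*s²) - 5)/4 = -(-4*s³ - 5)/4 = -(-5 - 4*s³)/4 = 5/4 + s³)
G(-O)*Q(-1, 2) = (5/4 + (-1*7)³)*(2*(-1)) = (5/4 + (-7)³)*(-2) = (5/4 - 343)*(-2) = -1367/4*(-2) = 1367/2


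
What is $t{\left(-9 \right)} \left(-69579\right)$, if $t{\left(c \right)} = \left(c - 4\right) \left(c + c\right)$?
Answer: $-16281486$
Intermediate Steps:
$t{\left(c \right)} = 2 c \left(-4 + c\right)$ ($t{\left(c \right)} = \left(-4 + c\right) 2 c = 2 c \left(-4 + c\right)$)
$t{\left(-9 \right)} \left(-69579\right) = 2 \left(-9\right) \left(-4 - 9\right) \left(-69579\right) = 2 \left(-9\right) \left(-13\right) \left(-69579\right) = 234 \left(-69579\right) = -16281486$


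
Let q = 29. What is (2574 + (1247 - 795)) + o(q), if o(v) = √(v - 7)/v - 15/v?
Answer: 87739/29 + √22/29 ≈ 3025.6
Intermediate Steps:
o(v) = -15/v + √(-7 + v)/v (o(v) = √(-7 + v)/v - 15/v = -15/v + √(-7 + v)/v)
(2574 + (1247 - 795)) + o(q) = (2574 + (1247 - 795)) + (-15 + √(-7 + 29))/29 = (2574 + 452) + (-15 + √22)/29 = 3026 + (-15/29 + √22/29) = 87739/29 + √22/29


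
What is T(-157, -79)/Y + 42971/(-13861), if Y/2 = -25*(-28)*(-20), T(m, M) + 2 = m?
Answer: -1200984101/388108000 ≈ -3.0945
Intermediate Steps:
T(m, M) = -2 + m
Y = -28000 (Y = 2*(-25*(-28)*(-20)) = 2*(700*(-20)) = 2*(-14000) = -28000)
T(-157, -79)/Y + 42971/(-13861) = (-2 - 157)/(-28000) + 42971/(-13861) = -159*(-1/28000) + 42971*(-1/13861) = 159/28000 - 42971/13861 = -1200984101/388108000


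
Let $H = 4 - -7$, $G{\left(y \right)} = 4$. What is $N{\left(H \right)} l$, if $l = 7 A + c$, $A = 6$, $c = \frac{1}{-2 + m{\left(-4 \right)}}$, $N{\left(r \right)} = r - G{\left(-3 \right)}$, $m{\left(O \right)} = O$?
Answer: $\frac{1757}{6} \approx 292.83$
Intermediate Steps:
$H = 11$ ($H = 4 + 7 = 11$)
$N{\left(r \right)} = -4 + r$ ($N{\left(r \right)} = r - 4 = -4 + r$)
$c = - \frac{1}{6}$ ($c = \frac{1}{-2 - 4} = \frac{1}{-6} = - \frac{1}{6} \approx -0.16667$)
$l = \frac{251}{6}$ ($l = 7 \cdot 6 - \frac{1}{6} = 42 - \frac{1}{6} = \frac{251}{6} \approx 41.833$)
$N{\left(H \right)} l = \left(-4 + 11\right) \frac{251}{6} = 7 \cdot \frac{251}{6} = \frac{1757}{6}$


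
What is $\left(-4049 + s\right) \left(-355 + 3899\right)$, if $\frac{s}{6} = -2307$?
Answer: $-63405704$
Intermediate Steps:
$s = -13842$ ($s = 6 \left(-2307\right) = -13842$)
$\left(-4049 + s\right) \left(-355 + 3899\right) = \left(-4049 - 13842\right) \left(-355 + 3899\right) = \left(-17891\right) 3544 = -63405704$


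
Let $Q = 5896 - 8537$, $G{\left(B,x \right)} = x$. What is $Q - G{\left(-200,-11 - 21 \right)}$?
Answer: $-2609$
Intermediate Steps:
$Q = -2641$ ($Q = 5896 - 8537 = -2641$)
$Q - G{\left(-200,-11 - 21 \right)} = -2641 - \left(-11 - 21\right) = -2641 - -32 = -2641 + 32 = -2609$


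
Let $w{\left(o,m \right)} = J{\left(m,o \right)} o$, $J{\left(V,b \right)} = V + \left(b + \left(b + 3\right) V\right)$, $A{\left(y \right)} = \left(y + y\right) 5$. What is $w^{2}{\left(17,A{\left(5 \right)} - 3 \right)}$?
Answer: $291316624$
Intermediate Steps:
$A{\left(y \right)} = 10 y$ ($A{\left(y \right)} = 2 y 5 = 10 y$)
$J{\left(V,b \right)} = V + b + V \left(3 + b\right)$ ($J{\left(V,b \right)} = V + \left(b + \left(3 + b\right) V\right) = V + \left(b + V \left(3 + b\right)\right) = V + b + V \left(3 + b\right)$)
$w{\left(o,m \right)} = o \left(o + 4 m + m o\right)$ ($w{\left(o,m \right)} = \left(o + 4 m + m o\right) o = o \left(o + 4 m + m o\right)$)
$w^{2}{\left(17,A{\left(5 \right)} - 3 \right)} = \left(17 \left(17 + 4 \left(10 \cdot 5 - 3\right) + \left(10 \cdot 5 - 3\right) 17\right)\right)^{2} = \left(17 \left(17 + 4 \left(50 - 3\right) + \left(50 - 3\right) 17\right)\right)^{2} = \left(17 \left(17 + 4 \cdot 47 + 47 \cdot 17\right)\right)^{2} = \left(17 \left(17 + 188 + 799\right)\right)^{2} = \left(17 \cdot 1004\right)^{2} = 17068^{2} = 291316624$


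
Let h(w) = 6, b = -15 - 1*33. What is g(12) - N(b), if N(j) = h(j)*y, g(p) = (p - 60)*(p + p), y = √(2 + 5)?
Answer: -1152 - 6*√7 ≈ -1167.9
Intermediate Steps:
b = -48 (b = -15 - 33 = -48)
y = √7 ≈ 2.6458
g(p) = 2*p*(-60 + p) (g(p) = (-60 + p)*(2*p) = 2*p*(-60 + p))
N(j) = 6*√7
g(12) - N(b) = 2*12*(-60 + 12) - 6*√7 = 2*12*(-48) - 6*√7 = -1152 - 6*√7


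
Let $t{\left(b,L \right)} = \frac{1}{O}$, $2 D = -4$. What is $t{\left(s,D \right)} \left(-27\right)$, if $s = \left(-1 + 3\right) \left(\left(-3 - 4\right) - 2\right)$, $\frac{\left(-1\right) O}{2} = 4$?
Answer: $\frac{27}{8} \approx 3.375$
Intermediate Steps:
$D = -2$ ($D = \frac{1}{2} \left(-4\right) = -2$)
$O = -8$ ($O = \left(-2\right) 4 = -8$)
$s = -18$ ($s = 2 \left(-7 - 2\right) = 2 \left(-9\right) = -18$)
$t{\left(b,L \right)} = - \frac{1}{8}$ ($t{\left(b,L \right)} = \frac{1}{-8} = - \frac{1}{8}$)
$t{\left(s,D \right)} \left(-27\right) = \left(- \frac{1}{8}\right) \left(-27\right) = \frac{27}{8}$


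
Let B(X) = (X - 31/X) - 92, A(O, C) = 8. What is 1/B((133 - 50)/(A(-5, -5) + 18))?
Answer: -2158/212603 ≈ -0.010150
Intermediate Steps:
B(X) = -92 + X - 31/X
1/B((133 - 50)/(A(-5, -5) + 18)) = 1/(-92 + (133 - 50)/(8 + 18) - 31*(8 + 18)/(133 - 50)) = 1/(-92 + 83/26 - 31/(83/26)) = 1/(-92 + 83*(1/26) - 31/(83*(1/26))) = 1/(-92 + 83/26 - 31/83/26) = 1/(-92 + 83/26 - 31*26/83) = 1/(-92 + 83/26 - 806/83) = 1/(-212603/2158) = -2158/212603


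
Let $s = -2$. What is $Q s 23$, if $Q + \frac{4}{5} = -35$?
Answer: $\frac{8234}{5} \approx 1646.8$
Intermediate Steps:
$Q = - \frac{179}{5}$ ($Q = - \frac{4}{5} - 35 = - \frac{179}{5} \approx -35.8$)
$Q s 23 = \left(- \frac{179}{5}\right) \left(-2\right) 23 = \frac{358}{5} \cdot 23 = \frac{8234}{5}$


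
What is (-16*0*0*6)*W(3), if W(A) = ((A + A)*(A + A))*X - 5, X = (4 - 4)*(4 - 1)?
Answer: 0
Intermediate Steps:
X = 0 (X = 0*3 = 0)
W(A) = -5 (W(A) = ((A + A)*(A + A))*0 - 5 = ((2*A)*(2*A))*0 - 5 = (4*A²)*0 - 5 = 0 - 5 = -5)
(-16*0*0*6)*W(3) = -16*0*0*6*(-5) = -0*6*(-5) = -16*0*(-5) = 0*(-5) = 0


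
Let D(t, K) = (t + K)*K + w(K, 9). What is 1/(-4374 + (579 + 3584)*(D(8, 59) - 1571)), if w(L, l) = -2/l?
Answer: 9/89198702 ≈ 1.0090e-7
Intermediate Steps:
D(t, K) = -2/9 + K*(K + t) (D(t, K) = (t + K)*K - 2/9 = (K + t)*K - 2*⅑ = K*(K + t) - 2/9 = -2/9 + K*(K + t))
1/(-4374 + (579 + 3584)*(D(8, 59) - 1571)) = 1/(-4374 + (579 + 3584)*((-2/9 + 59² + 59*8) - 1571)) = 1/(-4374 + 4163*((-2/9 + 3481 + 472) - 1571)) = 1/(-4374 + 4163*(35575/9 - 1571)) = 1/(-4374 + 4163*(21436/9)) = 1/(-4374 + 89238068/9) = 1/(89198702/9) = 9/89198702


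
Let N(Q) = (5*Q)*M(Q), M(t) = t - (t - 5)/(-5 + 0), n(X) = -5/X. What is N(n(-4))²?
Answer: 625/64 ≈ 9.7656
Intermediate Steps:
M(t) = -1 + 6*t/5 (M(t) = t - (-5 + t)/(-5) = t - (-5 + t)*(-1)/5 = t - (1 - t/5) = t + (-1 + t/5) = -1 + 6*t/5)
N(Q) = 5*Q*(-1 + 6*Q/5) (N(Q) = (5*Q)*(-1 + 6*Q/5) = 5*Q*(-1 + 6*Q/5))
N(n(-4))² = ((-5/(-4))*(-5 + 6*(-5/(-4))))² = ((-5*(-¼))*(-5 + 6*(-5*(-¼))))² = (5*(-5 + 6*(5/4))/4)² = (5*(-5 + 15/2)/4)² = ((5/4)*(5/2))² = (25/8)² = 625/64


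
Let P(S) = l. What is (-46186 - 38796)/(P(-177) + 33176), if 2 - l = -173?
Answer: -84982/33351 ≈ -2.5481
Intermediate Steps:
l = 175 (l = 2 - 1*(-173) = 2 + 173 = 175)
P(S) = 175
(-46186 - 38796)/(P(-177) + 33176) = (-46186 - 38796)/(175 + 33176) = -84982/33351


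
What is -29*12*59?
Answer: -20532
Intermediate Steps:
-29*12*59 = -348*59 = -20532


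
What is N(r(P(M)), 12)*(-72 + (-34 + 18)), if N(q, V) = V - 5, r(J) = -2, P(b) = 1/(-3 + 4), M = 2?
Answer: -616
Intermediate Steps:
P(b) = 1 (P(b) = 1/1 = 1)
N(q, V) = -5 + V
N(r(P(M)), 12)*(-72 + (-34 + 18)) = (-5 + 12)*(-72 + (-34 + 18)) = 7*(-72 - 16) = 7*(-88) = -616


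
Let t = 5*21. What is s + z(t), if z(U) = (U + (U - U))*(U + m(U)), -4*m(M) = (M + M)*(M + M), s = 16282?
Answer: -1130318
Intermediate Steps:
t = 105
m(M) = -M**2 (m(M) = -(M + M)*(M + M)/4 = -2*M*2*M/4 = -M**2)
z(U) = U*(U - U**2) (z(U) = (U + (U - U))*(U - U**2) = (U + 0)*(U - U**2) = U*(U - U**2))
s + z(t) = 16282 + 105**2*(1 - 1*105) = 16282 + 11025*(1 - 105) = 16282 + 11025*(-104) = 16282 - 1146600 = -1130318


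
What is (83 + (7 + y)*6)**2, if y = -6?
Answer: 7921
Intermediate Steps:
(83 + (7 + y)*6)**2 = (83 + (7 - 6)*6)**2 = (83 + 1*6)**2 = (83 + 6)**2 = 89**2 = 7921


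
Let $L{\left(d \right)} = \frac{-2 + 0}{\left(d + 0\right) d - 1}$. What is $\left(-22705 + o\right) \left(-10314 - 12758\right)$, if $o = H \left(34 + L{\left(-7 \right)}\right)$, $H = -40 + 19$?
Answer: $540302980$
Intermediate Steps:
$L{\left(d \right)} = - \frac{2}{-1 + d^{2}}$ ($L{\left(d \right)} = - \frac{2}{d d - 1} = - \frac{2}{d^{2} - 1} = - \frac{2}{-1 + d^{2}}$)
$H = -21$
$o = - \frac{5705}{8}$ ($o = - 21 \left(34 - \frac{2}{-1 + \left(-7\right)^{2}}\right) = - 21 \left(34 - \frac{2}{-1 + 49}\right) = - 21 \left(34 - \frac{2}{48}\right) = - 21 \left(34 - \frac{1}{24}\right) = \left(-21\right) \frac{815}{24} = - \frac{5705}{8} \approx -713.13$)
$\left(-22705 + o\right) \left(-10314 - 12758\right) = \left(-22705 - \frac{5705}{8}\right) \left(-10314 - 12758\right) = \left(- \frac{187345}{8}\right) \left(-23072\right) = 540302980$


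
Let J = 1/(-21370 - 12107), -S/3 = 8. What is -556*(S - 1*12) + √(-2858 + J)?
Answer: 20016 + I*√3202987867359/33477 ≈ 20016.0 + 53.46*I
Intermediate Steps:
S = -24 (S = -3*8 = -24)
J = -1/33477 (J = 1/(-33477) = -1/33477 ≈ -2.9871e-5)
-556*(S - 1*12) + √(-2858 + J) = -556*(-24 - 1*12) + √(-2858 - 1/33477) = -556*(-24 - 12) + √(-95677267/33477) = -556*(-36) + I*√3202987867359/33477 = 20016 + I*√3202987867359/33477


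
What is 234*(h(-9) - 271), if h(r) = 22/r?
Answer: -63986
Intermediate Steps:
234*(h(-9) - 271) = 234*(22/(-9) - 271) = 234*(22*(-⅑) - 271) = 234*(-22/9 - 271) = 234*(-2461/9) = -63986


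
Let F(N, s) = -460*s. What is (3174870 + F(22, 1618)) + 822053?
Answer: 3252643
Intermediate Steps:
(3174870 + F(22, 1618)) + 822053 = (3174870 - 460*1618) + 822053 = (3174870 - 744280) + 822053 = 2430590 + 822053 = 3252643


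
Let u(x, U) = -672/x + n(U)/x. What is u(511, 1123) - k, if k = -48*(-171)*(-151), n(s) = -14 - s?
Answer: 633335679/511 ≈ 1.2394e+6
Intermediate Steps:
u(x, U) = -672/x + (-14 - U)/x
k = -1239408 (k = 8208*(-151) = -1239408)
u(511, 1123) - k = (-686 - 1*1123)/511 - 1*(-1239408) = (-686 - 1123)/511 + 1239408 = (1/511)*(-1809) + 1239408 = -1809/511 + 1239408 = 633335679/511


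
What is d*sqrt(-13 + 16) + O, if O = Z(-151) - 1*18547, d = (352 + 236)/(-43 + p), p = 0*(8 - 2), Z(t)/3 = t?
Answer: -19000 - 588*sqrt(3)/43 ≈ -19024.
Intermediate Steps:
Z(t) = 3*t
p = 0 (p = 0*6 = 0)
d = -588/43 (d = (352 + 236)/(-43 + 0) = 588/(-43) = 588*(-1/43) = -588/43 ≈ -13.674)
O = -19000 (O = 3*(-151) - 1*18547 = -453 - 18547 = -19000)
d*sqrt(-13 + 16) + O = -588*sqrt(-13 + 16)/43 - 19000 = -588*sqrt(3)/43 - 19000 = -19000 - 588*sqrt(3)/43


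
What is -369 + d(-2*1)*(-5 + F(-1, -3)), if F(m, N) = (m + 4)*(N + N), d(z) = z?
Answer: -323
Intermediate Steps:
F(m, N) = 2*N*(4 + m) (F(m, N) = (4 + m)*(2*N) = 2*N*(4 + m))
-369 + d(-2*1)*(-5 + F(-1, -3)) = -369 + (-2*1)*(-5 + 2*(-3)*(4 - 1)) = -369 - 2*(-5 + 2*(-3)*3) = -369 - 2*(-5 - 18) = -369 - 2*(-23) = -369 + 46 = -323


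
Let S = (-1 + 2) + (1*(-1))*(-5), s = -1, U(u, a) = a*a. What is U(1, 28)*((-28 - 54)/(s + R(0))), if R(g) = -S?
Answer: 9184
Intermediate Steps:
U(u, a) = a²
S = 6 (S = 1 - 1*(-5) = 1 + 5 = 6)
R(g) = -6 (R(g) = -1*6 = -6)
U(1, 28)*((-28 - 54)/(s + R(0))) = 28²*((-28 - 54)/(-1 - 6)) = 784*(-82/(-7)) = 784*(-82*(-⅐)) = 784*(82/7) = 9184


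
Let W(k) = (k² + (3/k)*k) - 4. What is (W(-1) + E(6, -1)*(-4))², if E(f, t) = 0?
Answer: 0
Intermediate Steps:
W(k) = -1 + k² (W(k) = (k² + 3) - 4 = (3 + k²) - 4 = -1 + k²)
(W(-1) + E(6, -1)*(-4))² = ((-1 + (-1)²) + 0*(-4))² = ((-1 + 1) + 0)² = (0 + 0)² = 0² = 0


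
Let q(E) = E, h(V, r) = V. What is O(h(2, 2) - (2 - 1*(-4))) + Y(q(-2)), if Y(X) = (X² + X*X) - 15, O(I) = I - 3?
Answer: -14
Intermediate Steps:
O(I) = -3 + I
Y(X) = -15 + 2*X² (Y(X) = (X² + X²) - 15 = 2*X² - 15 = -15 + 2*X²)
O(h(2, 2) - (2 - 1*(-4))) + Y(q(-2)) = (-3 + (2 - (2 - 1*(-4)))) + (-15 + 2*(-2)²) = (-3 + (2 - (2 + 4))) + (-15 + 2*4) = (-3 + (2 - 1*6)) + (-15 + 8) = (-3 + (2 - 6)) - 7 = (-3 - 4) - 7 = -7 - 7 = -14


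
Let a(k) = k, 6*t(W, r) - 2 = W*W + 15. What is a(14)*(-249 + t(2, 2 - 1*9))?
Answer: -3437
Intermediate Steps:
t(W, r) = 17/6 + W²/6 (t(W, r) = ⅓ + (W*W + 15)/6 = ⅓ + (W² + 15)/6 = ⅓ + (15 + W²)/6 = ⅓ + (5/2 + W²/6) = 17/6 + W²/6)
a(14)*(-249 + t(2, 2 - 1*9)) = 14*(-249 + (17/6 + (⅙)*2²)) = 14*(-249 + (17/6 + (⅙)*4)) = 14*(-249 + (17/6 + ⅔)) = 14*(-249 + 7/2) = 14*(-491/2) = -3437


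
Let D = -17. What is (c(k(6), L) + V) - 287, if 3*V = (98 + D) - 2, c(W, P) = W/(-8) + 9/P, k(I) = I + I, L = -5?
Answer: -7919/30 ≈ -263.97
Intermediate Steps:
k(I) = 2*I
c(W, P) = 9/P - W/8 (c(W, P) = W*(-1/8) + 9/P = -W/8 + 9/P = 9/P - W/8)
V = 79/3 (V = ((98 - 17) - 2)/3 = (81 - 2)/3 = (1/3)*79 = 79/3 ≈ 26.333)
(c(k(6), L) + V) - 287 = ((9/(-5) - 6/4) + 79/3) - 287 = ((9*(-1/5) - 1/8*12) + 79/3) - 287 = ((-9/5 - 3/2) + 79/3) - 287 = (-33/10 + 79/3) - 287 = 691/30 - 287 = -7919/30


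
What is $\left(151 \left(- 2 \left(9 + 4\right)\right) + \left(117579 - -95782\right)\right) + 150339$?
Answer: $359774$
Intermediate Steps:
$\left(151 \left(- 2 \left(9 + 4\right)\right) + \left(117579 - -95782\right)\right) + 150339 = \left(151 \left(\left(-2\right) 13\right) + \left(117579 + 95782\right)\right) + 150339 = \left(151 \left(-26\right) + 213361\right) + 150339 = \left(-3926 + 213361\right) + 150339 = 209435 + 150339 = 359774$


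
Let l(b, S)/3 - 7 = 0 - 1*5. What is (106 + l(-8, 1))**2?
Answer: 12544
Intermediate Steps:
l(b, S) = 6 (l(b, S) = 21 + 3*(0 - 1*5) = 21 + 3*(0 - 5) = 21 + 3*(-5) = 21 - 15 = 6)
(106 + l(-8, 1))**2 = (106 + 6)**2 = 112**2 = 12544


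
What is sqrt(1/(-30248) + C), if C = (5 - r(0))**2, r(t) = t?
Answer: sqrt(5718376838)/15124 ≈ 5.0000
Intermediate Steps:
C = 25 (C = (5 - 1*0)**2 = (5 + 0)**2 = 5**2 = 25)
sqrt(1/(-30248) + C) = sqrt(1/(-30248) + 25) = sqrt(-1/30248 + 25) = sqrt(756199/30248) = sqrt(5718376838)/15124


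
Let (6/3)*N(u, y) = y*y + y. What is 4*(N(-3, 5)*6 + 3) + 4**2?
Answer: 388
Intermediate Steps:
N(u, y) = y/2 + y**2/2 (N(u, y) = (y*y + y)/2 = (y**2 + y)/2 = (y + y**2)/2 = y/2 + y**2/2)
4*(N(-3, 5)*6 + 3) + 4**2 = 4*(((1/2)*5*(1 + 5))*6 + 3) + 4**2 = 4*(((1/2)*5*6)*6 + 3) + 16 = 4*(15*6 + 3) + 16 = 4*(90 + 3) + 16 = 4*93 + 16 = 372 + 16 = 388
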